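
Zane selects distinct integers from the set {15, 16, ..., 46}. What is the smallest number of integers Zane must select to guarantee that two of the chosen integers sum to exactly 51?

22

A set avoiding the sum 51 can contain at most one of each pair {x, 51−x}, plus the 10 elements whose complement lies outside the range.
The integers 26, …, 46 (21 of them) are such a set: any two sum to at least 26+27 = 53 > 51.
Pigeonhole: any 22nd integer completes one of the 11 pairs, so 22 choices force a sum of 51.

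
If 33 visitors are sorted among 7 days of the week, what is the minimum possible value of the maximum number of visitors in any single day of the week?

The 7 days of the week are the holes and the 33 visitors are the pigeons.
If every day of the week held at most 4 visitors, the total would be at most 7 × 4 = 28, which is less than 33.
So some day of the week holds at least ⌈33/7⌉ = 5 visitors.

5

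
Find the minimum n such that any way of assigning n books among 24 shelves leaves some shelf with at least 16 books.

With 360 books one could put exactly 15 in each of the 24 shelves, and no shelf would reach 16.
One more book must land in a shelf that already has 15, giving it 16.
So 24 × 15 + 1 = 361 books are required.

361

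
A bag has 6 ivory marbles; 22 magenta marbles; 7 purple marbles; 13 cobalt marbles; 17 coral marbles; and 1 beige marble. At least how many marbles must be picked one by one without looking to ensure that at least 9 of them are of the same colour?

39

Pigeonhole: put each drawn marble into a box by colour. The largest draw with every box below 9 takes min(count, 8) from each colour; colours with fewer than 8 contribute all they have.
Σ min(cᵢ, 8) = 6 + 8 + 7 + 8 + 8 + 1 = 38.
Draw number 38 + 1 = 39 must push one box to 9.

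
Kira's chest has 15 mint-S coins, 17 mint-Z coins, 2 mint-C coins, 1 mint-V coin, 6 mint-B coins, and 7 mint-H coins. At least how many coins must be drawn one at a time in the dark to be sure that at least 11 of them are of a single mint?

Put each drawn coin into a box by mint. The largest draw with every box below 11 takes min(count, 10) from each mint; mints with fewer than 10 contribute all they have.
Σ min(cᵢ, 10) = 10 + 10 + 2 + 1 + 6 + 7 = 36.
Draw number 36 + 1 = 37 must push one box to 11.

37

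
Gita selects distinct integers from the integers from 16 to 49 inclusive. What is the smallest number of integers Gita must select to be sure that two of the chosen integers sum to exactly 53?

24

Group the elements by complementary pair {x, 53−x}: {16,37}, {17,36}, {18,35}, …, giving 11 two-element pairs and 12 integers whose partner 53−x falls outside [16,49].
By pigeonhole, treating each of those 23 groups as a pigeonhole, one can pick one integer per group — 23 integers — with no two summing to 53.
The 24th integer lands in an occupied pair, forcing a sum of 53.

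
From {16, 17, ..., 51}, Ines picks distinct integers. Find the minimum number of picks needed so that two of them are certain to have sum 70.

A set avoiding the sum 70 can contain at most one of each pair {x, 70−x}, plus the 4 elements whose complement lies outside the range or equal to its own complement.
The integers 16, …, 35 (20 of them) are such a set: any two sum to at least 16+17 = 33 and at most 34+35 = 69 < 70.
Pigeonhole: any 21st integer completes one of the 16 pairs, so 21 choices force a sum of 70.

21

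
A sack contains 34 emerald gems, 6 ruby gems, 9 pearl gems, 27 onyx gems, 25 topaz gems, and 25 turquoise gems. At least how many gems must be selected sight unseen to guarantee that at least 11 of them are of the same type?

56

By the pigeonhole principle, the 6 types are the holes; the gems drawn are the pigeons.
To avoid 11 of any one type, the worst case takes at most 10 of each type, or every gem of a type that has fewer than 10.
That gives 10 + 6 + 9 + 10 + 10 + 10 = 55 gems with no type reaching 11.
The next gem forces some type to 11, so 55 + 1 = 56.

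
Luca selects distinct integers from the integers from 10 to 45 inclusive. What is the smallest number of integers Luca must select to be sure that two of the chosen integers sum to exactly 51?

21

A set avoiding the sum 51 can contain at most one of each pair {x, 51−x}, plus the 4 elements whose complement lies outside the range.
The integers 26, …, 45 (20 of them) are such a set: any two sum to at least 26+27 = 53 > 51.
By the pigeonhole principle, any 21st integer completes one of the 16 pairs, so 21 choices force a sum of 51.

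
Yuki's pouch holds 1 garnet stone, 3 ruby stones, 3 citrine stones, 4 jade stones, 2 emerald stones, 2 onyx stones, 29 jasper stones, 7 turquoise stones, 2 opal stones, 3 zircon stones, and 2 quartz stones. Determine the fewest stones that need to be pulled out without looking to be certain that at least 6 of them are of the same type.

33

The 11 types are the holes; the stones drawn are the pigeons.
To avoid 6 of any one type, the worst case takes at most 5 of each type, or every stone of a type that has fewer than 5.
That gives 1 + 3 + 3 + 4 + 2 + 2 + 5 + 5 + 2 + 3 + 2 = 32 stones with no type reaching 6.
The next stone forces some type to 6, so 32 + 1 = 33.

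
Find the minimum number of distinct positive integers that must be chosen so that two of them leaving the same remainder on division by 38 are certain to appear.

By the pigeonhole principle, the 38 residue classes mod 38 are the pigeonholes.
With 38 integers one could put 1 in each residue class and have no class reach 2.
The 39th integer pushes some class to 2, so 38·1 + 1 = 39.

39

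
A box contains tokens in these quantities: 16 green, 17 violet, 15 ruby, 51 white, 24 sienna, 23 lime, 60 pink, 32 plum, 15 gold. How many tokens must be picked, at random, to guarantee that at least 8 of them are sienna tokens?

237

In the worst case for collecting sienna tokens, every non-sienna token comes out first.
There are 16 + 17 + 15 + 51 + 23 + 60 + 32 + 15 = 229 non-sienna tokens altogether.
After those, each further token must be sienna, so 229 + 8 = 237 draws guarantee 8 sienna tokens.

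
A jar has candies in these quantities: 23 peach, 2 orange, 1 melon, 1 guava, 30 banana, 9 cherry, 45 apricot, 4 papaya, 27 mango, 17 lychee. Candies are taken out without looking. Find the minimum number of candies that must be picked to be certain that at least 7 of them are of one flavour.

45

An adversary could hand out at most 6 candies per flavour (4 flavours run out sooner): 6 + 2 + 1 + 1 + 6 + 6 + 6 + 4 + 6 + 6 = 44 candies and still no flavour has 7.
Pigeonhole: one more candy lands in a flavour already at 6, so 45 draws are enough and 44 are not.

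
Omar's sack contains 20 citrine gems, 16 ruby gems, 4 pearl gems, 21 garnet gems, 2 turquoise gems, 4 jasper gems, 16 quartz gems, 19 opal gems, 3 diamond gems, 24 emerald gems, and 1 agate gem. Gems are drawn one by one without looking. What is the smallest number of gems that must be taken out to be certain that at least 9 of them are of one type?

63

Put each drawn gem into a box by type. The largest draw with every box below 9 takes min(count, 8) from each type; types with fewer than 8 contribute all they have.
Σ min(cᵢ, 8) = 8 + 8 + 4 + 8 + 2 + 4 + 8 + 8 + 3 + 8 + 1 = 62.
Draw number 62 + 1 = 63 must push one box to 9.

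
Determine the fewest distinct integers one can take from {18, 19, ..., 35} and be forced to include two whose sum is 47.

13

A set avoiding the sum 47 can contain at most one of each pair {x, 47−x}, plus the 6 elements whose complement lies outside the range.
The integers 24, …, 35 (12 of them) are such a set: any two sum to at least 24+25 = 49 > 47.
Any 13th integer completes one of the 6 pairs, so 13 choices force a sum of 47.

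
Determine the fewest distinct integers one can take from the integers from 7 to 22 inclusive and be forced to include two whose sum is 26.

11

Two chosen integers sum to 26 exactly when both halves of some pair {x, 26−x} with 7 ≤ x ≤ 26−x ≤ 19 are chosen — 6 such pairs.
The remaining 4 elements (those with no distinct partner in range) can never complete a 26-sum, so the worst case takes all of them and one from each pair: 4 + 6 = 10.
Pigeonhole: the 11th integer has to be the second member of some pair, so 10 + 1 = 11.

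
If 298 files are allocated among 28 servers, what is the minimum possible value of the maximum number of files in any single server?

By pigeonhole, the 28 servers are the holes and the 298 files are the pigeons.
If every server held at most 10 files, the total would be at most 28 × 10 = 280, which is less than 298.
So some server holds at least ⌈298/28⌉ = 11 files.

11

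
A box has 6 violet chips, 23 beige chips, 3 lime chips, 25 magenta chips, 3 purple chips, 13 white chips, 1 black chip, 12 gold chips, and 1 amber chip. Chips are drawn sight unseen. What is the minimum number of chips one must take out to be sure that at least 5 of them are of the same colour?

An adversary could hand out at most 4 chips per colour (4 colours run out sooner): 4 + 4 + 3 + 4 + 3 + 4 + 1 + 4 + 1 = 28 chips and still no colour has 5.
By pigeonhole, one more chip lands in a colour already at 4, so 29 draws are enough and 28 are not.

29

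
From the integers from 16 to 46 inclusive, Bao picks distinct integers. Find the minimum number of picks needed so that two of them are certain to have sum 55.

Two chosen integers sum to 55 exactly when both halves of some pair {x, 55−x} with 16 ≤ x ≤ 55−x ≤ 39 are chosen — 12 such pairs.
The remaining 7 elements (those with no distinct partner in range) can never complete a 55-sum, so the worst case takes all of them and one from each pair: 7 + 12 = 19.
By pigeonhole, the 20th integer has to be the second member of some pair, so 19 + 1 = 20.

20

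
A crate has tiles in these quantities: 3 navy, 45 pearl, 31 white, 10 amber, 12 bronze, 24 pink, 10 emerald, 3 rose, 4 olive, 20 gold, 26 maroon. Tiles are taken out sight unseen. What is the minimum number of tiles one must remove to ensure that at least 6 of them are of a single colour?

The 11 colours are the holes; the tiles drawn are the pigeons.
To avoid 6 of any one colour, the worst case takes at most 5 of each colour, or every tile of a colour that has fewer than 5.
That gives 3 + 5 + 5 + 5 + 5 + 5 + 5 + 3 + 4 + 5 + 5 = 50 tiles with no colour reaching 6.
The next tile forces some colour to 6, so 50 + 1 = 51.

51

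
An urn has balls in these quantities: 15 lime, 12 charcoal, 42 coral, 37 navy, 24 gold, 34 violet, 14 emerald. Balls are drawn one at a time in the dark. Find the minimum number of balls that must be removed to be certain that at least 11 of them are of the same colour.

An adversary could hand out at most 10 balls per colour: 10 + 10 + 10 + 10 + 10 + 10 + 10 = 70 balls and still no colour has 11.
By pigeonhole, one more ball lands in a colour already at 10, so 71 draws are enough and 70 are not.

71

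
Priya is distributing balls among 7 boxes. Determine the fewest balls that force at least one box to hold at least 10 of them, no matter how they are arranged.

64

With 63 balls one could put exactly 9 in each of the 7 boxes, and no box would reach 10.
One more ball must land in a box that already has 9, giving it 10.
So 7 × 9 + 1 = 64 balls are required.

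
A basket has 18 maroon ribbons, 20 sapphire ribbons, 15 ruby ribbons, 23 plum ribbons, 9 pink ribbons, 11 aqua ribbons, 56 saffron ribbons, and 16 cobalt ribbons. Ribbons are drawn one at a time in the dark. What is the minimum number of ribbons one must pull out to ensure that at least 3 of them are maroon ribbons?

153

In the worst case for collecting maroon ribbons, every non-maroon ribbon comes out first.
There are 20 + 15 + 23 + 9 + 11 + 56 + 16 = 150 non-maroon ribbons altogether.
After those, each further ribbon must be maroon, so 150 + 3 = 153 draws guarantee 3 maroon ribbons.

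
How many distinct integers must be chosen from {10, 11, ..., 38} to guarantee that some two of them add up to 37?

21

A set avoiding the sum 37 can contain at most one of each pair {x, 37−x}, plus the 11 elements whose complement lies outside the range.
The integers 19, …, 38 (20 of them) are such a set: any two sum to at least 19+20 = 39 > 37.
By the pigeonhole principle, any 21st integer completes one of the 9 pairs, so 21 choices force a sum of 37.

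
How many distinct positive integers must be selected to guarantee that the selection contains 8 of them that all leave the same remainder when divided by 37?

By pigeonhole, the 37 residue classes mod 37 are the pigeonholes.
With 259 integers one could put 7 in each residue class and have no class reach 8.
The 260th integer pushes some class to 8, so 37·7 + 1 = 260.

260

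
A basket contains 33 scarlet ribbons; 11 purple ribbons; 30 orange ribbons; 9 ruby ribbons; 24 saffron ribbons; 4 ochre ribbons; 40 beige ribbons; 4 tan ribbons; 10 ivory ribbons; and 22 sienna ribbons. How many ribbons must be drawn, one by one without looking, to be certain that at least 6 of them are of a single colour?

49

Put each drawn ribbon into a box by colour. The largest draw with every box below 6 takes min(count, 5) from each colour; colours with fewer than 5 contribute all they have.
Σ min(cᵢ, 5) = 5 + 5 + 5 + 5 + 5 + 4 + 5 + 4 + 5 + 5 = 48.
Draw number 48 + 1 = 49 must push one box to 6.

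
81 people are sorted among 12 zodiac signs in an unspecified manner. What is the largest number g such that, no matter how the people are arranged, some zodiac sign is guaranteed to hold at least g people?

7

By the pigeonhole principle, the 12 zodiac signs are the holes and the 81 people are the pigeons.
If every zodiac sign held at most 6 people, the total would be at most 12 × 6 = 72, which is less than 81.
So some zodiac sign holds at least ⌈81/12⌉ = 7 people.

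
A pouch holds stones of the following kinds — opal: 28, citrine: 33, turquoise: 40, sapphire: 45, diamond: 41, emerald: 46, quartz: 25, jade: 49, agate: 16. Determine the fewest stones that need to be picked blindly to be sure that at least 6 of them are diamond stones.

In the worst case for collecting diamond stones, every non-diamond stone comes out first.
There are 28 + 33 + 40 + 45 + 46 + 25 + 49 + 16 = 282 non-diamond stones altogether.
After those, each further stone must be diamond, so 282 + 6 = 288 draws guarantee 6 diamond stones.

288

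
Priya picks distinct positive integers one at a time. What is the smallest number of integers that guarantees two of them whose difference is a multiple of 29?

Integers whose pairwise differences are multiples of 29 are exactly those sharing a remainder mod 29. By the pigeonhole principle, the 29 residue classes mod 29 are the pigeonholes.
With 29 integers one could put 1 in each residue class and have no class reach 2.
The 30th integer pushes some class to 2, so 29·1 + 1 = 30.

30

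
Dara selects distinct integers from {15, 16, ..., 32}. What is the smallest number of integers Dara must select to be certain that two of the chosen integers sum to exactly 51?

A set avoiding the sum 51 can contain at most one of each pair {x, 51−x}, plus the 4 elements whose complement lies outside the range.
The integers 15, …, 25 (11 of them) are such a set: any two sum to at least 15+16 = 31 and at most 24+25 = 49 < 51.
Any 12th integer completes one of the 7 pairs, so 12 choices force a sum of 51.

12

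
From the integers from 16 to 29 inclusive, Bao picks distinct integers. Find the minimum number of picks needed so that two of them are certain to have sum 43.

Two chosen integers sum to 43 exactly when both halves of some pair {x, 43−x} with 16 ≤ x ≤ 43−x ≤ 27 are chosen — 6 such pairs.
The remaining 2 elements (those with no distinct partner in range) can never complete a 43-sum, so the worst case takes all of them and one from each pair: 2 + 6 = 8.
Pigeonhole: the 9th integer has to be the second member of some pair, so 8 + 1 = 9.

9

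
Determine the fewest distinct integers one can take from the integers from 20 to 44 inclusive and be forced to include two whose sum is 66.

15

Two chosen integers sum to 66 exactly when both halves of some pair {x, 66−x} with 22 ≤ x ≤ 66−x ≤ 44 are chosen — 11 such pairs.
The remaining 3 elements (those with no distinct partner in range) can never complete a 66-sum, so the worst case takes all of them and one from each pair: 3 + 11 = 14.
Pigeonhole: the 15th integer has to be the second member of some pair, so 14 + 1 = 15.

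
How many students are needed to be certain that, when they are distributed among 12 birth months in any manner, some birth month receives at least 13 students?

With 144 students one could put exactly 12 in each of the 12 birth months, and no birth month would reach 13.
By pigeonhole, one more student must land in a birth month that already has 12, giving it 13.
So 12 × 12 + 1 = 145 students are required.

145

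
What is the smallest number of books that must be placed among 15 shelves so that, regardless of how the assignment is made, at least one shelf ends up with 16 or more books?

226

With 225 books one could put exactly 15 in each of the 15 shelves, and no shelf would reach 16.
By pigeonhole, one more book must land in a shelf that already has 15, giving it 16.
So 15 × 15 + 1 = 226 books are required.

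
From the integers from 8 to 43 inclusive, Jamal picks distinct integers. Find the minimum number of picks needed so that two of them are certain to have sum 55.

Group the elements by complementary pair {x, 55−x}: {12,43}, {13,42}, {14,41}, …, giving 16 two-element pairs and 4 integers whose partner 55−x falls outside [8,43].
By pigeonhole, treating each of those 20 groups as a pigeonhole, one can pick one integer per group — 20 integers — with no two summing to 55.
The 21st integer lands in an occupied pair, forcing a sum of 55.

21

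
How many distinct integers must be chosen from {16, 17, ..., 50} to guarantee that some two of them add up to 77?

24

A set avoiding the sum 77 can contain at most one of each pair {x, 77−x}, plus the 11 elements whose complement lies outside the range.
The integers 16, …, 38 (23 of them) are such a set: any two sum to at least 16+17 = 33 and at most 37+38 = 75 < 77.
By pigeonhole, any 24th integer completes one of the 12 pairs, so 24 choices force a sum of 77.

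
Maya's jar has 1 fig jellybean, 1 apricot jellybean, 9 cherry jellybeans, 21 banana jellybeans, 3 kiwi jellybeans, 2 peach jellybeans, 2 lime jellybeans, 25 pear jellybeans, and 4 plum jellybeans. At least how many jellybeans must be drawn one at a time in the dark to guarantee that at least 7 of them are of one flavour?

By pigeonhole, the 9 flavours are the holes; the jellybeans drawn are the pigeons.
To avoid 7 of any one flavour, the worst case takes at most 6 of each flavour, or every jellybean of a flavour that has fewer than 6.
That gives 1 + 1 + 6 + 6 + 3 + 2 + 2 + 6 + 4 = 31 jellybeans with no flavour reaching 7.
The next jellybean forces some flavour to 7, so 31 + 1 = 32.

32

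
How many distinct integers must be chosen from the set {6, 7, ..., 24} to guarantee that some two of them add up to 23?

Group the elements by complementary pair {x, 23−x}: {6,17}, {7,16}, {8,15}, …, giving 6 two-element pairs and 7 integers whose partner 23−x falls outside [6,24].
By the pigeonhole principle, treating each of those 13 groups as a pigeonhole, one can pick one integer per group — 13 integers — with no two summing to 23.
The 14th integer lands in an occupied pair, forcing a sum of 23.

14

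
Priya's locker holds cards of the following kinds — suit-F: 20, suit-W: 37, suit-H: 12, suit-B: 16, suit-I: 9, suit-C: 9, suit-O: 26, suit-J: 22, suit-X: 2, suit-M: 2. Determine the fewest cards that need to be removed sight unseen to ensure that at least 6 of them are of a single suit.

45

An adversary could hand out at most 5 cards per suit (suit-X, suit-M run out sooner): 5 + 5 + 5 + 5 + 5 + 5 + 5 + 5 + 2 + 2 = 44 cards and still no suit has 6.
One more card lands in a suit already at 5, so 45 draws are enough and 44 are not.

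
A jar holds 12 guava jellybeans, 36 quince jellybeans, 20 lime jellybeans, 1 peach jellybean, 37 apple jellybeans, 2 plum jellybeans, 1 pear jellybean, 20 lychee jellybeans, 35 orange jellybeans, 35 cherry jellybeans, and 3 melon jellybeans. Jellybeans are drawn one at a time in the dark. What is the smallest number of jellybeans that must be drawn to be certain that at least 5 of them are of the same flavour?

36

An adversary could hand out at most 4 jellybeans per flavour (4 flavours run out sooner): 4 + 4 + 4 + 1 + 4 + 2 + 1 + 4 + 4 + 4 + 3 = 35 jellybeans and still no flavour has 5.
One more jellybean lands in a flavour already at 4, so 36 draws are enough and 35 are not.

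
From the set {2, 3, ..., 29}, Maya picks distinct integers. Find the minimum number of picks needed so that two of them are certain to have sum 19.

A set avoiding the sum 19 can contain at most one of each pair {x, 19−x}, plus the 12 elements whose complement lies outside the range.
The integers 10, …, 29 (20 of them) are such a set: any two sum to at least 10+11 = 21 > 19.
Any 21st integer completes one of the 8 pairs, so 21 choices force a sum of 19.

21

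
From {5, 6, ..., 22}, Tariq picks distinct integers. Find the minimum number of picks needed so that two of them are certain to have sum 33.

Two chosen integers sum to 33 exactly when both halves of some pair {x, 33−x} with 11 ≤ x ≤ 33−x ≤ 22 are chosen — 6 such pairs.
The remaining 6 elements (those with no distinct partner in range) can never complete a 33-sum, so the worst case takes all of them and one from each pair: 6 + 6 = 12.
By pigeonhole, the 13th integer has to be the second member of some pair, so 12 + 1 = 13.

13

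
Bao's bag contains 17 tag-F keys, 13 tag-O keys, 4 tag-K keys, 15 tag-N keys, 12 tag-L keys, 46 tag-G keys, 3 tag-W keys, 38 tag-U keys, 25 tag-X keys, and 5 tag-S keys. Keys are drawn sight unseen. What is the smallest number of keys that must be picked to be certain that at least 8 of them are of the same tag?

An adversary could hand out at most 7 keys per tag (tag-K, tag-W, tag-S run out sooner): 7 + 7 + 4 + 7 + 7 + 7 + 3 + 7 + 7 + 5 = 61 keys and still no tag has 8.
Pigeonhole: one more key lands in a tag already at 7, so 62 draws are enough and 61 are not.

62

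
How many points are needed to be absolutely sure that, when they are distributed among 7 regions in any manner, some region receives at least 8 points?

50

With 49 points one could put exactly 7 in each of the 7 regions, and no region would reach 8.
Pigeonhole: one more point must land in a region that already has 7, giving it 8.
So 7 × 7 + 1 = 50 points are required.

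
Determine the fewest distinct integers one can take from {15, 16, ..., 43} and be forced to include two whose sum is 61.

Two chosen integers sum to 61 exactly when both halves of some pair {x, 61−x} with 18 ≤ x ≤ 61−x ≤ 43 are chosen — 13 such pairs.
The remaining 3 elements (those with no distinct partner in range) can never complete a 61-sum, so the worst case takes all of them and one from each pair: 3 + 13 = 16.
The 17th integer has to be the second member of some pair, so 16 + 1 = 17.

17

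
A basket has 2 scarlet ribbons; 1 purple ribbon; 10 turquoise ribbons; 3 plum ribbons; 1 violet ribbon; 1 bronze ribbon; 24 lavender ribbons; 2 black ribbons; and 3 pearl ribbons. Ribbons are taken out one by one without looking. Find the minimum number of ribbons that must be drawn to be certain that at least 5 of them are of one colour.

22

Pigeonhole: put each drawn ribbon into a box by colour. The largest draw with every box below 5 takes min(count, 4) from each colour; colours with fewer than 4 contribute all they have.
Σ min(cᵢ, 4) = 2 + 1 + 4 + 3 + 1 + 1 + 4 + 2 + 3 = 21.
Draw number 21 + 1 = 22 must push one box to 5.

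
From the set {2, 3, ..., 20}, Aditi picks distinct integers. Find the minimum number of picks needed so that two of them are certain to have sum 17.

13

A set avoiding the sum 17 can contain at most one of each pair {x, 17−x}, plus the 5 elements whose complement lies outside the range.
The integers 9, …, 20 (12 of them) are such a set: any two sum to at least 9+10 = 19 > 17.
By the pigeonhole principle, any 13th integer completes one of the 7 pairs, so 13 choices force a sum of 17.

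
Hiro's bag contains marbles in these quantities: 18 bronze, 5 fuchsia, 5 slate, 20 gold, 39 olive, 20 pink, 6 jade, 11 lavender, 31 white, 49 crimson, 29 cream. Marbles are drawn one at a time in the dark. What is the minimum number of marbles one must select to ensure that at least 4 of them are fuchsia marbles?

232

In the worst case for collecting fuchsia marbles, every non-fuchsia marble comes out first.
There are 18 + 5 + 20 + 39 + 20 + 6 + 11 + 31 + 49 + 29 = 228 non-fuchsia marbles altogether.
After those, each further marble must be fuchsia, so 228 + 4 = 232 draws guarantee 4 fuchsia marbles.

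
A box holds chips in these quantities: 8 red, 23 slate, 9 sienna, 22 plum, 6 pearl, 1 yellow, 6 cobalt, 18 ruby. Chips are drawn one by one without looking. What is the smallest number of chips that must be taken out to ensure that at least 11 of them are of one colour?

The 8 colours are the holes; the chips drawn are the pigeons.
To avoid 11 of any one colour, the worst case takes at most 10 of each colour, or every chip of a colour that has fewer than 10.
That gives 8 + 10 + 9 + 10 + 6 + 1 + 6 + 10 = 60 chips with no colour reaching 11.
The next chip forces some colour to 11, so 60 + 1 = 61.

61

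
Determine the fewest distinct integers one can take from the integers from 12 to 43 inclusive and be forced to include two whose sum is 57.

18

A set avoiding the sum 57 can contain at most one of each pair {x, 57−x}, plus the 2 elements whose complement lies outside the range.
The integers 12, …, 28 (17 of them) are such a set: any two sum to at least 12+13 = 25 and at most 27+28 = 55 < 57.
By the pigeonhole principle, any 18th integer completes one of the 15 pairs, so 18 choices force a sum of 57.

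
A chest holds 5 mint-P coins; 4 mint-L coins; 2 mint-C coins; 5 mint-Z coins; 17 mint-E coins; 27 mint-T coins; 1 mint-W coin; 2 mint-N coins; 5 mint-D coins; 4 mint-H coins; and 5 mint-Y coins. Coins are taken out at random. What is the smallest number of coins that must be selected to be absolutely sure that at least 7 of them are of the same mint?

46

Put each drawn coin into a box by mint. The largest draw with every box below 7 takes min(count, 6) from each mint; mints with fewer than 6 contribute all they have.
Σ min(cᵢ, 6) = 5 + 4 + 2 + 5 + 6 + 6 + 1 + 2 + 5 + 4 + 5 = 45.
Draw number 45 + 1 = 46 must push one box to 7.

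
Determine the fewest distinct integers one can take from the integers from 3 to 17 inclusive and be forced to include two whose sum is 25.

11

Two chosen integers sum to 25 exactly when both halves of some pair {x, 25−x} with 8 ≤ x ≤ 25−x ≤ 17 are chosen — 5 such pairs.
The remaining 5 elements (those with no distinct partner in range) can never complete a 25-sum, so the worst case takes all of them and one from each pair: 5 + 5 = 10.
The 11th integer has to be the second member of some pair, so 10 + 1 = 11.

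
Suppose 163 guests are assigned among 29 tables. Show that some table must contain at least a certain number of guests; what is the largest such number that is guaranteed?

6

By the pigeonhole principle, the 29 tables are the holes and the 163 guests are the pigeons.
If every table held at most 5 guests, the total would be at most 29 × 5 = 145, which is less than 163.
So some table holds at least ⌈163/29⌉ = 6 guests.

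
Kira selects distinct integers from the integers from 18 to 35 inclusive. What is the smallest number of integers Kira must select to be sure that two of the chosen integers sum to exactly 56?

12

A set avoiding the sum 56 can contain at most one of each pair {x, 56−x}, plus the 4 elements whose complement lies outside the range or equal to its own complement.
The integers 18, …, 28 (11 of them) are such a set: any two sum to at least 18+19 = 37 and at most 27+28 = 55 < 56.
By the pigeonhole principle, any 12th integer completes one of the 7 pairs, so 12 choices force a sum of 56.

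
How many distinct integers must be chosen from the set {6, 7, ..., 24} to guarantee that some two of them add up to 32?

12

Two chosen integers sum to 32 exactly when both halves of some pair {x, 32−x} with 8 ≤ x ≤ 32−x ≤ 24 are chosen — 8 such pairs.
The remaining 3 elements (those with no distinct partner in range) can never complete a 32-sum, so the worst case takes all of them and one from each pair: 3 + 8 = 11.
By the pigeonhole principle, the 12th integer has to be the second member of some pair, so 11 + 1 = 12.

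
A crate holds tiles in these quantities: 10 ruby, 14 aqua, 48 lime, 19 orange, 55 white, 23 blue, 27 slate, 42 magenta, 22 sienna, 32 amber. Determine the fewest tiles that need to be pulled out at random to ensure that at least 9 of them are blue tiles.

In the worst case for collecting blue tiles, every non-blue tile comes out first.
There are 10 + 14 + 48 + 19 + 55 + 27 + 42 + 22 + 32 = 269 non-blue tiles altogether.
After those, each further tile must be blue, so 269 + 9 = 278 draws guarantee 9 blue tiles.

278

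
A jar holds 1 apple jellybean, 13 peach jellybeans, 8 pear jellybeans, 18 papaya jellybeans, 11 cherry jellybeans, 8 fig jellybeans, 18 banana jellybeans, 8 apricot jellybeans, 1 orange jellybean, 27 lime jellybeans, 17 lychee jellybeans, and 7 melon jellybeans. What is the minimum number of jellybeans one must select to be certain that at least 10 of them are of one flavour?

Pigeonhole: put each drawn jellybean into a box by flavour. The largest draw with every box below 10 takes min(count, 9) from each flavour; flavours with fewer than 9 contribute all they have.
Σ min(cᵢ, 9) = 1 + 9 + 8 + 9 + 9 + 8 + 9 + 8 + 1 + 9 + 9 + 7 = 87.
Draw number 87 + 1 = 88 must push one box to 10.

88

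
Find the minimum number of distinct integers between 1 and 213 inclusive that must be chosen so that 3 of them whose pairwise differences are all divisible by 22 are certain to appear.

45

Integers whose pairwise differences are multiples of 22 are exactly those sharing a remainder mod 22. By pigeonhole, the 22 residue classes mod 22 are the pigeonholes.
With 44 integers one could put 2 in each residue class and have no class reach 3.
The 45th integer pushes some class to 3, so 22·2 + 1 = 45.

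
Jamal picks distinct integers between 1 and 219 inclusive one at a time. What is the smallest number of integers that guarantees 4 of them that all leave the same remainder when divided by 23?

70

By the pigeonhole principle, the 23 residue classes mod 23 are the pigeonholes.
With 69 integers one could put 3 in each residue class and have no class reach 4.
The 70th integer pushes some class to 4, so 23·3 + 1 = 70.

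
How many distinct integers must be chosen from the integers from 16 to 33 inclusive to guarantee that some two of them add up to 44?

A set avoiding the sum 44 can contain at most one of each pair {x, 44−x}, plus the 6 elements whose complement lies outside the range or equal to its own complement.
The integers 22, …, 33 (12 of them) are such a set: any two sum to at least 22+23 = 45 > 44.
By the pigeonhole principle, any 13th integer completes one of the 6 pairs, so 13 choices force a sum of 44.

13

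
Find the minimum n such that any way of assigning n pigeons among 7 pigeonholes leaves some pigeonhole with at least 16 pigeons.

106

With 105 pigeons one could put exactly 15 in each of the 7 pigeonholes, and no pigeonhole would reach 16.
By pigeonhole, one more pigeon must land in a pigeonhole that already has 15, giving it 16.
So 7 × 15 + 1 = 106 pigeons are required.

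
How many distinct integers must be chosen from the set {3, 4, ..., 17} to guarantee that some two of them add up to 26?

Group the elements by complementary pair {x, 26−x}: {9,17}, {10,16}, {11,15}, …, giving 4 two-element pairs, the single value 13 (it cannot pair with itself since the integers are distinct), and 6 integers whose partner 26−x falls outside [3,17].
Pigeonhole: treating each of those 11 groups as a pigeonhole, one can pick one integer per group — 11 integers — with no two summing to 26.
The 12th integer lands in an occupied pair, forcing a sum of 26.

12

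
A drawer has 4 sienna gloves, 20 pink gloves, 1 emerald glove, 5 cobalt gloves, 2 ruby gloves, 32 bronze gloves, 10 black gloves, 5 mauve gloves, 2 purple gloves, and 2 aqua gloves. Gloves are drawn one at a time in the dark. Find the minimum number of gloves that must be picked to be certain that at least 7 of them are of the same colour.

40

An adversary could hand out at most 6 gloves per colour (7 colours run out sooner): 4 + 6 + 1 + 5 + 2 + 6 + 6 + 5 + 2 + 2 = 39 gloves and still no colour has 7.
One more glove lands in a colour already at 6, so 40 draws are enough and 39 are not.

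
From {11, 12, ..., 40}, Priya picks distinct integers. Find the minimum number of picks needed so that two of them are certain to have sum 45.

Two chosen integers sum to 45 exactly when both halves of some pair {x, 45−x} with 11 ≤ x ≤ 45−x ≤ 34 are chosen — 12 such pairs.
The remaining 6 elements (those with no distinct partner in range) can never complete a 45-sum, so the worst case takes all of them and one from each pair: 6 + 12 = 18.
Pigeonhole: the 19th integer has to be the second member of some pair, so 18 + 1 = 19.

19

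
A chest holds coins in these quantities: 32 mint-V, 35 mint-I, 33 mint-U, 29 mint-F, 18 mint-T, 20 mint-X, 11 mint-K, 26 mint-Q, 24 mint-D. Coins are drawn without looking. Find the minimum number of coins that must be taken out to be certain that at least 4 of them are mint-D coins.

208

In the worst case for collecting mint-D coins, every non-mint-D coin comes out first.
There are 32 + 35 + 33 + 29 + 18 + 20 + 11 + 26 = 204 non-mint-D coins altogether.
After those, each further coin must be mint-D, so 204 + 4 = 208 draws guarantee 4 mint-D coins.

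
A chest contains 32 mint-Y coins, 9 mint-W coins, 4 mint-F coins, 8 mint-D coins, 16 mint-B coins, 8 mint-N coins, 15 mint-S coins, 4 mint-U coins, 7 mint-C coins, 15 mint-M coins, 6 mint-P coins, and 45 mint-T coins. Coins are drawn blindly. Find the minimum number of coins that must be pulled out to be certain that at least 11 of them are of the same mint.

By pigeonhole, put each drawn coin into a box by mint. The largest draw with every box below 11 takes min(count, 10) from each mint; mints with fewer than 10 contribute all they have.
Σ min(cᵢ, 10) = 10 + 9 + 4 + 8 + 10 + 8 + 10 + 4 + 7 + 10 + 6 + 10 = 96.
Draw number 96 + 1 = 97 must push one box to 11.

97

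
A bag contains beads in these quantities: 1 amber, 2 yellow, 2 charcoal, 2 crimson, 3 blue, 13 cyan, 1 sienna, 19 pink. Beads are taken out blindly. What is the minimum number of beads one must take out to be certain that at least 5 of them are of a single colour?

By the pigeonhole principle, the 8 colours are the holes; the beads drawn are the pigeons.
To avoid 5 of any one colour, the worst case takes at most 4 of each colour, or every bead of a colour that has fewer than 4.
That gives 1 + 2 + 2 + 2 + 3 + 4 + 1 + 4 = 19 beads with no colour reaching 5.
The next bead forces some colour to 5, so 19 + 1 = 20.

20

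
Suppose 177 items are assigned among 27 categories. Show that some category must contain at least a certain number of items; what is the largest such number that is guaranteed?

The 27 categories are the holes and the 177 items are the pigeons.
If every category held at most 6 items, the total would be at most 27 × 6 = 162, which is less than 177.
So some category holds at least ⌈177/27⌉ = 7 items.

7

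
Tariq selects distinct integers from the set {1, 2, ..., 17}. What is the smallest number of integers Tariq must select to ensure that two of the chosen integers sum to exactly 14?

Two chosen integers sum to 14 exactly when both halves of some pair {x, 14−x} with 1 ≤ x ≤ 14−x ≤ 13 are chosen — 6 such pairs.
The remaining 5 elements (those with no distinct partner in range) can never complete a 14-sum, so the worst case takes all of them and one from each pair: 5 + 6 = 11.
By the pigeonhole principle, the 12th integer has to be the second member of some pair, so 11 + 1 = 12.

12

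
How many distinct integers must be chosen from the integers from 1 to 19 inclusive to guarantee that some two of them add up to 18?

A set avoiding the sum 18 can contain at most one of each pair {x, 18−x}, plus the 3 elements whose complement lies outside the range or equal to its own complement.
The integers 9, …, 19 (11 of them) are such a set: any two sum to at least 9+10 = 19 > 18.
By the pigeonhole principle, any 12th integer completes one of the 8 pairs, so 12 choices force a sum of 18.

12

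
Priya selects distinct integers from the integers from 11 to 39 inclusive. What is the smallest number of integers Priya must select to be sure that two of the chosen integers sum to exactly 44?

Two chosen integers sum to 44 exactly when both halves of some pair {x, 44−x} with 11 ≤ x ≤ 44−x ≤ 33 are chosen — 11 such pairs.
The remaining 7 elements (those with no distinct partner in range) can never complete a 44-sum, so the worst case takes all of them and one from each pair: 7 + 11 = 18.
The 19th integer has to be the second member of some pair, so 18 + 1 = 19.

19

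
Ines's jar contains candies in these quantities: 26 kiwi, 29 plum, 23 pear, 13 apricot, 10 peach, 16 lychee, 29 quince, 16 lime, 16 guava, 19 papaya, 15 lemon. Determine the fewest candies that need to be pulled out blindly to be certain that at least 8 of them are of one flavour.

78

Pigeonhole: the 11 flavours are the holes; the candies drawn are the pigeons.
To avoid 8 of any one flavour, the worst case takes at most 7 of each flavour.
That gives 7 + 7 + 7 + 7 + 7 + 7 + 7 + 7 + 7 + 7 + 7 = 77 candies with no flavour reaching 8.
The next candy forces some flavour to 8, so 77 + 1 = 78.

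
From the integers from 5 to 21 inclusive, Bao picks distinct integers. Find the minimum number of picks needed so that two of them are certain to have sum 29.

11

A set avoiding the sum 29 can contain at most one of each pair {x, 29−x}, plus the 3 elements whose complement lies outside the range.
The integers 5, …, 14 (10 of them) are such a set: any two sum to at least 5+6 = 11 and at most 13+14 = 27 < 29.
Any 11th integer completes one of the 7 pairs, so 11 choices force a sum of 29.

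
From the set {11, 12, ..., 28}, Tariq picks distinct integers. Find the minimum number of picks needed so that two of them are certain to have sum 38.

Two chosen integers sum to 38 exactly when both halves of some pair {x, 38−x} with 11 ≤ x ≤ 38−x ≤ 27 are chosen — 8 such pairs.
The remaining 2 elements (those with no distinct partner in range) can never complete a 38-sum, so the worst case takes all of them and one from each pair: 2 + 8 = 10.
The 11th integer has to be the second member of some pair, so 10 + 1 = 11.

11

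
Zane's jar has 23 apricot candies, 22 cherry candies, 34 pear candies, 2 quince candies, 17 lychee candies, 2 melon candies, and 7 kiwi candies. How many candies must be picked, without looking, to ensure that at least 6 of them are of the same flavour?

30

Put each drawn candy into a box by flavour. The largest draw with every box below 6 takes min(count, 5) from each flavour; flavours with fewer than 5 contribute all they have.
Σ min(cᵢ, 5) = 5 + 5 + 5 + 2 + 5 + 2 + 5 = 29.
Draw number 29 + 1 = 30 must push one box to 6.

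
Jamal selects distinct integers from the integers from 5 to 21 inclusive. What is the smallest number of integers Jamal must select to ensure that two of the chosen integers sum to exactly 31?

12

A set avoiding the sum 31 can contain at most one of each pair {x, 31−x}, plus the 5 elements whose complement lies outside the range.
The integers 5, …, 15 (11 of them) are such a set: any two sum to at least 5+6 = 11 and at most 14+15 = 29 < 31.
By pigeonhole, any 12th integer completes one of the 6 pairs, so 12 choices force a sum of 31.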